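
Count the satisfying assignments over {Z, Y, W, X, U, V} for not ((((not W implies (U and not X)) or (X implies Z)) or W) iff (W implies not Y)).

24

Initial set: {not ((((not W implies (U and not X)) or (X implies Z)) or W) iff (W implies not Y))}.
not ((((not W implies (U and not X)) or (X implies Z)) or W) iff (W implies not Y)): β-rule — branch into (((not W implies (U and not X)) or (X implies Z)) or W), not (W implies not Y)  //  not (((not W implies (U and not X)) or (X implies Z)) or W), (W implies not Y).
  branch 1 (add (((not W implies (U and not X)) or (X implies Z)) or W), not (W implies not Y)):
    not (W implies not Y): α-rule — add W, not not Y.
    (((not W implies (U and not X)) or (X implies Z)) or W): β-rule — branch into ((not W implies (U and not X)) or (X implies Z))  //  W.
      branch 1.1 (add ((not W implies (U and not X)) or (X implies Z))):
        ((not W implies (U and not X)) or (X implies Z)): β-rule — branch into (not W implies (U and not X))  //  (X implies Z).
          branch 1.1.1 (add (not W implies (U and not X))):
            (not W implies (U and not X)): β-rule — branch into not not W  //  (U and not X).
              branch 1.1.1.1 (add not not W):
                ○ open, literals {W=T, Y=T}.
              branch 1.1.1.2 (add (U and not X)):
                (U and not X): α-rule — add U, not X.
                ○ open, literals {U=T, W=T, X=F, Y=T}.
          branch 1.1.2 (add (X implies Z)):
            (X implies Z): β-rule — branch into not X  //  Z.
              branch 1.1.2.1 (add not X):
                ○ open, literals {W=T, X=F, Y=T}.
              branch 1.1.2.2 (add Z):
                ○ open, literals {W=T, Y=T, Z=T}.
      branch 1.2 (add W):
        ○ open, literals {W=T, Y=T}.
  branch 2 (add not (((not W implies (U and not X)) or (X implies Z)) or W), (W implies not Y)):
    not (((not W implies (U and not X)) or (X implies Z)) or W): α-rule — add not ((not W implies (U and not X)) or (X implies Z)), not W.
    not ((not W implies (U and not X)) or (X implies Z)): α-rule — add not (not W implies (U and not X)), not (X implies Z).
    not (not W implies (U and not X)): α-rule — add not W, not (U and not X).
    not (X implies Z): α-rule — add X, not Z.
    (W implies not Y): β-rule — branch into not W  //  not Y.
      branch 2.1 (add not W):
        not (U and not X): β-rule — branch into not U  //  not not X.
          branch 2.1.1 (add not U):
            ○ open, literals {U=F, W=F, X=T, Z=F}.
          branch 2.1.2 (add not not X):
            ○ open, literals {W=F, X=T, Z=F}.
      branch 2.2 (add not Y):
        not (U and not X): β-rule — branch into not U  //  not not X.
          branch 2.2.1 (add not U):
            ○ open, literals {U=F, W=F, X=T, Y=F, Z=F}.
          branch 2.2.2 (add not not X):
            ○ open, literals {W=F, X=T, Y=F, Z=F}.
0 branches closed, 9 open.
Each open branch fixes some atoms; the unmentioned ones are free. Counting distinct full assignments: branch {W=T, Y=T} (Z, X, U, V) contributes 16 new; branch {U=T, W=T, X=F, Y=T} (Z, V) contributes 0 new; branch {W=T, X=F, Y=T} (Z, U, V) contributes 0 new; branch {W=T, Y=T, Z=T} (X, U, V) contributes 0 new; branch {W=T, Y=T} (Z, X, U, V) contributes 0 new; branch {U=F, W=F, X=T, Z=F} (Y, V) contributes 4 new; branch {W=F, X=T, Z=F} (Y, U, V) contributes 4 new; branch {U=F, W=F, X=T, Y=F, Z=F} (V) contributes 0 new; branch {W=F, X=T, Y=F, Z=F} (U, V) contributes 0 new. Total: 24.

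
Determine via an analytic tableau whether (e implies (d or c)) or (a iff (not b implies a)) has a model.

Satisfiable

Initial set: {((e implies (d or c)) or (a iff (not b implies a)))}.
((e implies (d or c)) or (a iff (not b implies a))): β-rule — branch into (e implies (d or c))  //  (a iff (not b implies a)).
  branch 1 (add (e implies (d or c))):
    (e implies (d or c)): β-rule — branch into not e  //  (d or c).
      branch 1.1 (add not e):
        ○ open, literals {e=false}.
      branch 1.2 (add (d or c)):
        (d or c): β-rule — branch into d  //  c.
          branch 1.2.1 (add d):
            ○ open, literals {d=true}.
          branch 1.2.2 (add c):
            ○ open, literals {c=true}.
  branch 2 (add (a iff (not b implies a))):
    (a iff (not b implies a)): β-rule — branch into a, (not b implies a)  //  not a, not (not b implies a).
      branch 2.1 (add a, (not b implies a)):
        (not b implies a): β-rule — branch into not not b  //  a.
          branch 2.1.1 (add not not b):
            ○ open, literals {a=true, b=true}.
          branch 2.1.2 (add a):
            ○ open, literals {a=true}.
      branch 2.2 (add not a, not (not b implies a)):
        not (not b implies a): α-rule — add not b, not a.
        ○ open, literals {a=false, b=false}.
0 branches closed, 6 open.
An open branch gives a satisfying assignment: e=false.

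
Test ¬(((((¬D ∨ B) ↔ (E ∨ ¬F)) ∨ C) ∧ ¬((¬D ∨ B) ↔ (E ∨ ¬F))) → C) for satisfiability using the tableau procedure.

Initial set: {¬(((((¬D ∨ B) ↔ (E ∨ ¬F)) ∨ C) ∧ ¬((¬D ∨ B) ↔ (E ∨ ¬F))) → C)}.
¬(((((¬D ∨ B) ↔ (E ∨ ¬F)) ∨ C) ∧ ¬((¬D ∨ B) ↔ (E ∨ ¬F))) → C): α-rule — add ((((¬D ∨ B) ↔ (E ∨ ¬F)) ∨ C) ∧ ¬((¬D ∨ B) ↔ (E ∨ ¬F))), ¬C.
((((¬D ∨ B) ↔ (E ∨ ¬F)) ∨ C) ∧ ¬((¬D ∨ B) ↔ (E ∨ ¬F))): α-rule — add (((¬D ∨ B) ↔ (E ∨ ¬F)) ∨ C), ¬((¬D ∨ B) ↔ (E ∨ ¬F)).
(((¬D ∨ B) ↔ (E ∨ ¬F)) ∨ C): β-rule — branch into ((¬D ∨ B) ↔ (E ∨ ¬F))  //  C.
  branch 1 (add ((¬D ∨ B) ↔ (E ∨ ¬F))):
    ¬((¬D ∨ B) ↔ (E ∨ ¬F)): β-rule — branch into (¬D ∨ B), ¬(E ∨ ¬F)  //  ¬(¬D ∨ B), (E ∨ ¬F).
      branch 1.1 (add (¬D ∨ B), ¬(E ∨ ¬F)):
        ¬(E ∨ ¬F): α-rule — add ¬E, ¬¬F.
        ((¬D ∨ B) ↔ (E ∨ ¬F)): β-rule — branch into (¬D ∨ B), (E ∨ ¬F)  //  ¬(¬D ∨ B), ¬(E ∨ ¬F).
          branch 1.1.1 (add (¬D ∨ B), (E ∨ ¬F)):
            (¬D ∨ B): β-rule — branch into ¬D  //  B.
              branch 1.1.1.1 (add ¬D):
                (¬D ∨ B): β-rule — branch into ¬D  //  B.
                  branch 1.1.1.1.1 (add ¬D):
                    (E ∨ ¬F): β-rule — branch into E  //  ¬F.
                      branch 1.1.1.1.1.1 (add E):
                        × closes — contains both E and ¬E.
                      branch 1.1.1.1.1.2 (add ¬F):
                        × closes — contains both F and ¬F.
                  branch 1.1.1.1.2 (add B):
                    (E ∨ ¬F): β-rule — branch into E  //  ¬F.
                      branch 1.1.1.1.2.1 (add E):
                        × closes — contains both E and ¬E.
                      branch 1.1.1.1.2.2 (add ¬F):
                        × closes — contains both F and ¬F.
              branch 1.1.1.2 (add B):
                (¬D ∨ B): β-rule — branch into ¬D  //  B.
                  branch 1.1.1.2.1 (add ¬D):
                    (E ∨ ¬F): β-rule — branch into E  //  ¬F.
                      branch 1.1.1.2.1.1 (add E):
                        × closes — contains both E and ¬E.
                      branch 1.1.1.2.1.2 (add ¬F):
                        × closes — contains both F and ¬F.
                  branch 1.1.1.2.2 (add B):
                    (E ∨ ¬F): β-rule — branch into E  //  ¬F.
                      branch 1.1.1.2.2.1 (add E):
                        × closes — contains both E and ¬E.
                      branch 1.1.1.2.2.2 (add ¬F):
                        × closes — contains both F and ¬F.
          branch 1.1.2 (add ¬(¬D ∨ B), ¬(E ∨ ¬F)):
            ¬(¬D ∨ B): α-rule — add ¬¬D, ¬B.
            ¬(E ∨ ¬F): α-rule — add ¬E, ¬¬F.
            (¬D ∨ B): β-rule — branch into ¬D  //  B.
              branch 1.1.2.1 (add ¬D):
                × closes — contains both D and ¬D.
              branch 1.1.2.2 (add B):
                × closes — contains both B and ¬B.
      branch 1.2 (add ¬(¬D ∨ B), (E ∨ ¬F)):
        ¬(¬D ∨ B): α-rule — add ¬¬D, ¬B.
        ((¬D ∨ B) ↔ (E ∨ ¬F)): β-rule — branch into (¬D ∨ B), (E ∨ ¬F)  //  ¬(¬D ∨ B), ¬(E ∨ ¬F).
          branch 1.2.1 (add (¬D ∨ B), (E ∨ ¬F)):
            (E ∨ ¬F): β-rule — branch into E  //  ¬F.
              branch 1.2.1.1 (add E):
                (¬D ∨ B): β-rule — branch into ¬D  //  B.
                  branch 1.2.1.1.1 (add ¬D):
                    × closes — contains both D and ¬D.
                  branch 1.2.1.1.2 (add B):
                    × closes — contains both B and ¬B.
              branch 1.2.1.2 (add ¬F):
                (¬D ∨ B): β-rule — branch into ¬D  //  B.
                  branch 1.2.1.2.1 (add ¬D):
                    × closes — contains both D and ¬D.
                  branch 1.2.1.2.2 (add B):
                    × closes — contains both B and ¬B.
          branch 1.2.2 (add ¬(¬D ∨ B), ¬(E ∨ ¬F)):
            ¬(¬D ∨ B): α-rule — add ¬¬D, ¬B.
            ¬(E ∨ ¬F): α-rule — add ¬E, ¬¬F.
            (E ∨ ¬F): β-rule — branch into E  //  ¬F.
              branch 1.2.2.1 (add E):
                × closes — contains both E and ¬E.
              branch 1.2.2.2 (add ¬F):
                × closes — contains both F and ¬F.
  branch 2 (add C):
    × closes — contains both C and ¬C.
All 17 branches close.
Every branch closed; the formula is unsatisfiable.

Unsatisfiable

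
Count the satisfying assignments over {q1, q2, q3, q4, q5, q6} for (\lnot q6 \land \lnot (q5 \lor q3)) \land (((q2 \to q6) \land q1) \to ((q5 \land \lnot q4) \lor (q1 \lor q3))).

Initial set: {T ((\lnot q6 \land \lnot (q5 \lor q3)) \land (((q2 \to q6) \land q1) \to ((q5 \land \lnot q4) \lor (q1 \lor q3))))}.
T ((\lnot q6 \land \lnot (q5 \lor q3)) \land (((q2 \to q6) \land q1) \to ((q5 \land \lnot q4) \lor (q1 \lor q3)))): α-rule — add T (\lnot q6 \land \lnot (q5 \lor q3)), T (((q2 \to q6) \land q1) \to ((q5 \land \lnot q4) \lor (q1 \lor q3))).
T (\lnot q6 \land \lnot (q5 \lor q3)): α-rule — add T \lnot q6, T \lnot (q5 \lor q3).
T \lnot (q5 \lor q3): α-rule — add F q5, F q3.
T (((q2 \to q6) \land q1) \to ((q5 \land \lnot q4) \lor (q1 \lor q3))): β-rule — branch into F ((q2 \to q6) \land q1)  //  T ((q5 \land \lnot q4) \lor (q1 \lor q3)).
  branch 1 (add F ((q2 \to q6) \land q1)):
    F ((q2 \to q6) \land q1): β-rule — branch into F (q2 \to q6)  //  F q1.
      branch 1.1 (add F (q2 \to q6)):
        F (q2 \to q6): α-rule — add T q2, F q6.
        ○ open, literals {q2=T, q3=F, q5=F, q6=F}.
      branch 1.2 (add F q1):
        ○ open, literals {q1=F, q3=F, q5=F, q6=F}.
  branch 2 (add T ((q5 \land \lnot q4) \lor (q1 \lor q3))):
    T ((q5 \land \lnot q4) \lor (q1 \lor q3)): β-rule — branch into T (q5 \land \lnot q4)  //  T (q1 \lor q3).
      branch 2.1 (add T (q5 \land \lnot q4)):
        T (q5 \land \lnot q4): α-rule — add T q5, T \lnot q4.
        × closes — contains both q5 and \lnot q5.
      branch 2.2 (add T (q1 \lor q3)):
        T (q1 \lor q3): β-rule — branch into T q1  //  T q3.
          branch 2.2.1 (add T q1):
            ○ open, literals {q1=T, q3=F, q5=F, q6=F}.
          branch 2.2.2 (add T q3):
            × closes — contains both q3 and \lnot q3.
2 branches closed, 3 open.
Each open branch fixes some atoms; the unmentioned ones are free. Counting distinct full assignments: branch {q2=T, q3=F, q5=F, q6=F} (q1, q4) contributes 4 new; branch {q1=F, q3=F, q5=F, q6=F} (q2, q4) contributes 2 new; branch {q1=T, q3=F, q5=F, q6=F} (q2, q4) contributes 2 new. Total: 8.

8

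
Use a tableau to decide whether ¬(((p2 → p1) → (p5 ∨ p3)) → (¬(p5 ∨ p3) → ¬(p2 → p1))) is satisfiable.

Initial set: {¬(((p2 → p1) → (p5 ∨ p3)) → (¬(p5 ∨ p3) → ¬(p2 → p1)))}.
¬(((p2 → p1) → (p5 ∨ p3)) → (¬(p5 ∨ p3) → ¬(p2 → p1))): α-rule — add ((p2 → p1) → (p5 ∨ p3)), ¬(¬(p5 ∨ p3) → ¬(p2 → p1)).
¬(¬(p5 ∨ p3) → ¬(p2 → p1)): α-rule — add ¬(p5 ∨ p3), ¬¬(p2 → p1).
¬(p5 ∨ p3): α-rule — add ¬p5, ¬p3.
((p2 → p1) → (p5 ∨ p3)): β-rule — branch into ¬(p2 → p1)  //  (p5 ∨ p3).
  branch 1 (add ¬(p2 → p1)):
    ¬(p2 → p1): α-rule — add p2, ¬p1.
    ¬¬(p2 → p1): β-rule — branch into ¬p2  //  p1.
      branch 1.1 (add ¬p2):
        × closes — contains both p2 and ¬p2.
      branch 1.2 (add p1):
        × closes — contains both p1 and ¬p1.
  branch 2 (add (p5 ∨ p3)):
    ¬¬(p2 → p1): β-rule — branch into ¬p2  //  p1.
      branch 2.1 (add ¬p2):
        (p5 ∨ p3): β-rule — branch into p5  //  p3.
          branch 2.1.1 (add p5):
            × closes — contains both p5 and ¬p5.
          branch 2.1.2 (add p3):
            × closes — contains both p3 and ¬p3.
      branch 2.2 (add p1):
        (p5 ∨ p3): β-rule — branch into p5  //  p3.
          branch 2.2.1 (add p5):
            × closes — contains both p5 and ¬p5.
          branch 2.2.2 (add p3):
            × closes — contains both p3 and ¬p3.
All 6 branches close.
Every branch closed; the formula is unsatisfiable.

Unsatisfiable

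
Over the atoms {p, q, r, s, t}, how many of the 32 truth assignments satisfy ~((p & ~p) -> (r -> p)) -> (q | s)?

Initial set: {(~((p & ~p) -> (r -> p)) -> (q | s))}.
(~((p & ~p) -> (r -> p)) -> (q | s)): β-rule — branch into ~~((p & ~p) -> (r -> p))  //  (q | s).
  branch 1 (add ~~((p & ~p) -> (r -> p))):
    ~~((p & ~p) -> (r -> p)): β-rule — branch into ~(p & ~p)  //  (r -> p).
      branch 1.1 (add ~(p & ~p)):
        ~(p & ~p): β-rule — branch into ~p  //  ~~p.
          branch 1.1.1 (add ~p):
            ○ open, literals {p=F}.
          branch 1.1.2 (add ~~p):
            ○ open, literals {p=T}.
      branch 1.2 (add (r -> p)):
        (r -> p): β-rule — branch into ~r  //  p.
          branch 1.2.1 (add ~r):
            ○ open, literals {r=F}.
          branch 1.2.2 (add p):
            ○ open, literals {p=T}.
  branch 2 (add (q | s)):
    (q | s): β-rule — branch into q  //  s.
      branch 2.1 (add q):
        ○ open, literals {q=T}.
      branch 2.2 (add s):
        ○ open, literals {s=T}.
0 branches closed, 6 open.
Each open branch fixes some atoms; the unmentioned ones are free. Counting distinct full assignments: branch {p=F} (q, r, s, t) contributes 16 new; branch {p=T} (q, r, s, t) contributes 16 new; branch {r=F} (p, q, s, t) contributes 0 new; branch {p=T} (q, r, s, t) contributes 0 new; branch {q=T} (p, r, s, t) contributes 0 new; branch {s=T} (p, q, r, t) contributes 0 new. Total: 32.

32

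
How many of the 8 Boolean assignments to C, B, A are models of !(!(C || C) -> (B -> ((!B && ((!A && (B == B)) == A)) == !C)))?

2

Initial set: {!(!(C || C) -> (B -> ((!B && ((!A && (B == B)) == A)) == !C)))}.
!(!(C || C) -> (B -> ((!B && ((!A && (B == B)) == A)) == !C))): α-rule — add !(C || C), !(B -> ((!B && ((!A && (B == B)) == A)) == !C)).
!(C || C): α-rule — add !C, !C.
!(B -> ((!B && ((!A && (B == B)) == A)) == !C)): α-rule — add B, !((!B && ((!A && (B == B)) == A)) == !C).
!((!B && ((!A && (B == B)) == A)) == !C): β-rule — branch into (!B && ((!A && (B == B)) == A)), !!C  //  !(!B && ((!A && (B == B)) == A)), !C.
  branch 1 (add (!B && ((!A && (B == B)) == A)), !!C):
    × closes — contains both C and !C.
  branch 2 (add !(!B && ((!A && (B == B)) == A)), !C):
    !(!B && ((!A && (B == B)) == A)): β-rule — branch into !!B  //  !((!A && (B == B)) == A).
      branch 2.1 (add !!B):
        ○ open, literals {B=1, C=0}.
      branch 2.2 (add !((!A && (B == B)) == A)):
        !((!A && (B == B)) == A): β-rule — branch into (!A && (B == B)), !A  //  !(!A && (B == B)), A.
          branch 2.2.1 (add (!A && (B == B)), !A):
            (!A && (B == B)): α-rule — add !A, (B == B).
            (B == B): β-rule — branch into B, B  //  !B, !B.
              branch 2.2.1.1 (add B, B):
                ○ open, literals {A=0, B=1, C=0}.
              branch 2.2.1.2 (add !B, !B):
                × closes — contains both B and !B.
          branch 2.2.2 (add !(!A && (B == B)), A):
            !(!A && (B == B)): β-rule — branch into !!A  //  !(B == B).
              branch 2.2.2.1 (add !!A):
                ○ open, literals {A=1, B=1, C=0}.
              branch 2.2.2.2 (add !(B == B)):
                !(B == B): β-rule — branch into B, !B  //  !B, B.
                  branch 2.2.2.2.1 (add B, !B):
                    × closes — contains both B and !B.
                  branch 2.2.2.2.2 (add !B, B):
                    × closes — contains both B and !B.
4 branches closed, 3 open.
Each open branch fixes some atoms; the unmentioned ones are free. Counting distinct full assignments: branch {B=1, C=0} (A) contributes 2 new; branch {A=0, B=1, C=0} (none free) contributes 0 new; branch {A=1, B=1, C=0} (none free) contributes 0 new. Total: 2.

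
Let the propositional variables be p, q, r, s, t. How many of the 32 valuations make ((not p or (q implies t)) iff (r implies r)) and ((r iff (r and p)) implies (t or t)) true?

Initial set: {(((not p or (q implies t)) iff (r implies r)) and ((r iff (r and p)) implies (t or t)))}.
(((not p or (q implies t)) iff (r implies r)) and ((r iff (r and p)) implies (t or t))): α-rule — add ((not p or (q implies t)) iff (r implies r)), ((r iff (r and p)) implies (t or t)).
((not p or (q implies t)) iff (r implies r)): β-rule — branch into (not p or (q implies t)), (r implies r)  //  not (not p or (q implies t)), not (r implies r).
  branch 1 (add (not p or (q implies t)), (r implies r)):
    ((r iff (r and p)) implies (t or t)): β-rule — branch into not (r iff (r and p))  //  (t or t).
      branch 1.1 (add not (r iff (r and p))):
        (not p or (q implies t)): β-rule — branch into not p  //  (q implies t).
          branch 1.1.1 (add not p):
            (r implies r): β-rule — branch into not r  //  r.
              branch 1.1.1.1 (add not r):
                not (r iff (r and p)): β-rule — branch into r, not (r and p)  //  not r, (r and p).
                  branch 1.1.1.1.1 (add r, not (r and p)):
                    × closes — contains both r and not r.
                  branch 1.1.1.1.2 (add not r, (r and p)):
                    (r and p): α-rule — add r, p.
                    × closes — contains both r and not r.
              branch 1.1.1.2 (add r):
                not (r iff (r and p)): β-rule — branch into r, not (r and p)  //  not r, (r and p).
                  branch 1.1.1.2.1 (add r, not (r and p)):
                    not (r and p): β-rule — branch into not r  //  not p.
                      branch 1.1.1.2.1.1 (add not r):
                        × closes — contains both r and not r.
                      branch 1.1.1.2.1.2 (add not p):
                        ○ open, literals {p=false, r=true}.
                  branch 1.1.1.2.2 (add not r, (r and p)):
                    × closes — contains both r and not r.
          branch 1.1.2 (add (q implies t)):
            (r implies r): β-rule — branch into not r  //  r.
              branch 1.1.2.1 (add not r):
                not (r iff (r and p)): β-rule — branch into r, not (r and p)  //  not r, (r and p).
                  branch 1.1.2.1.1 (add r, not (r and p)):
                    × closes — contains both r and not r.
                  branch 1.1.2.1.2 (add not r, (r and p)):
                    (r and p): α-rule — add r, p.
                    × closes — contains both r and not r.
              branch 1.1.2.2 (add r):
                not (r iff (r and p)): β-rule — branch into r, not (r and p)  //  not r, (r and p).
                  branch 1.1.2.2.1 (add r, not (r and p)):
                    (q implies t): β-rule — branch into not q  //  t.
                      branch 1.1.2.2.1.1 (add not q):
                        not (r and p): β-rule — branch into not r  //  not p.
                          branch 1.1.2.2.1.1.1 (add not r):
                            × closes — contains both r and not r.
                          branch 1.1.2.2.1.1.2 (add not p):
                            ○ open, literals {p=false, q=false, r=true}.
                      branch 1.1.2.2.1.2 (add t):
                        not (r and p): β-rule — branch into not r  //  not p.
                          branch 1.1.2.2.1.2.1 (add not r):
                            × closes — contains both r and not r.
                          branch 1.1.2.2.1.2.2 (add not p):
                            ○ open, literals {p=false, r=true, t=true}.
                  branch 1.1.2.2.2 (add not r, (r and p)):
                    × closes — contains both r and not r.
      branch 1.2 (add (t or t)):
        (not p or (q implies t)): β-rule — branch into not p  //  (q implies t).
          branch 1.2.1 (add not p):
            (r implies r): β-rule — branch into not r  //  r.
              branch 1.2.1.1 (add not r):
                (t or t): β-rule — branch into t  //  t.
                  branch 1.2.1.1.1 (add t):
                    ○ open, literals {p=false, r=false, t=true}.
                  branch 1.2.1.1.2 (add t):
                    ○ open, literals {p=false, r=false, t=true}.
              branch 1.2.1.2 (add r):
                (t or t): β-rule — branch into t  //  t.
                  branch 1.2.1.2.1 (add t):
                    ○ open, literals {p=false, r=true, t=true}.
                  branch 1.2.1.2.2 (add t):
                    ○ open, literals {p=false, r=true, t=true}.
          branch 1.2.2 (add (q implies t)):
            (r implies r): β-rule — branch into not r  //  r.
              branch 1.2.2.1 (add not r):
                (t or t): β-rule — branch into t  //  t.
                  branch 1.2.2.1.1 (add t):
                    (q implies t): β-rule — branch into not q  //  t.
                      branch 1.2.2.1.1.1 (add not q):
                        ○ open, literals {q=false, r=false, t=true}.
                      branch 1.2.2.1.1.2 (add t):
                        ○ open, literals {r=false, t=true}.
                  branch 1.2.2.1.2 (add t):
                    (q implies t): β-rule — branch into not q  //  t.
                      branch 1.2.2.1.2.1 (add not q):
                        ○ open, literals {q=false, r=false, t=true}.
                      branch 1.2.2.1.2.2 (add t):
                        ○ open, literals {r=false, t=true}.
              branch 1.2.2.2 (add r):
                (t or t): β-rule — branch into t  //  t.
                  branch 1.2.2.2.1 (add t):
                    (q implies t): β-rule — branch into not q  //  t.
                      branch 1.2.2.2.1.1 (add not q):
                        ○ open, literals {q=false, r=true, t=true}.
                      branch 1.2.2.2.1.2 (add t):
                        ○ open, literals {r=true, t=true}.
                  branch 1.2.2.2.2 (add t):
                    (q implies t): β-rule — branch into not q  //  t.
                      branch 1.2.2.2.2.1 (add not q):
                        ○ open, literals {q=false, r=true, t=true}.
                      branch 1.2.2.2.2.2 (add t):
                        ○ open, literals {r=true, t=true}.
  branch 2 (add not (not p or (q implies t)), not (r implies r)):
    not (not p or (q implies t)): α-rule — add not not p, not (q implies t).
    not (r implies r): α-rule — add r, not r.
    × closes — contains both r and not r.
10 branches closed, 15 open.
Each open branch fixes some atoms; the unmentioned ones are free. Counting distinct full assignments: branch {p=false, r=true} (q, s, t) contributes 8 new; branch {p=false, q=false, r=true} (s, t) contributes 0 new; branch {p=false, r=true, t=true} (q, s) contributes 0 new; branch {p=false, r=false, t=true} (q, s) contributes 4 new; branch {p=false, r=false, t=true} (q, s) contributes 0 new; branch {p=false, r=true, t=true} (q, s) contributes 0 new; branch {p=false, r=true, t=true} (q, s) contributes 0 new; branch {q=false, r=false, t=true} (p, s) contributes 2 new; branch {r=false, t=true} (p, q, s) contributes 2 new; branch {q=false, r=false, t=true} (p, s) contributes 0 new; branch {r=false, t=true} (p, q, s) contributes 0 new; branch {q=false, r=true, t=true} (p, s) contributes 2 new; branch {r=true, t=true} (p, q, s) contributes 2 new; branch {q=false, r=true, t=true} (p, s) contributes 0 new; branch {r=true, t=true} (p, q, s) contributes 0 new. Total: 20.

20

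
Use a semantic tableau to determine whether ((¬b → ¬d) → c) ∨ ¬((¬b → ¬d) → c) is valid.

Valid

Assume the negation and expand:
Initial set: {¬(((¬b → ¬d) → c) ∨ ¬((¬b → ¬d) → c))}.
¬(((¬b → ¬d) → c) ∨ ¬((¬b → ¬d) → c)): α-rule — add ¬((¬b → ¬d) → c), ¬¬((¬b → ¬d) → c).
¬((¬b → ¬d) → c): α-rule — add (¬b → ¬d), ¬c.
¬¬((¬b → ¬d) → c): β-rule — branch into ¬(¬b → ¬d)  //  c.
  branch 1 (add ¬(¬b → ¬d)):
    ¬(¬b → ¬d): α-rule — add ¬b, ¬¬d.
    (¬b → ¬d): β-rule — branch into ¬¬b  //  ¬d.
      branch 1.1 (add ¬¬b):
        × closes — contains both b and ¬b.
      branch 1.2 (add ¬d):
        × closes — contains both d and ¬d.
  branch 2 (add c):
    × closes — contains both c and ¬c.
All 3 branches close.
Every branch closed, so the negation is unsatisfiable and the formula is valid.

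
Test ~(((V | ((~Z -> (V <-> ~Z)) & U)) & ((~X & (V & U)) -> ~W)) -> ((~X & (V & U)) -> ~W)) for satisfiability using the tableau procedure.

Unsatisfiable

Initial set: {~(((V | ((~Z -> (V <-> ~Z)) & U)) & ((~X & (V & U)) -> ~W)) -> ((~X & (V & U)) -> ~W))}.
~(((V | ((~Z -> (V <-> ~Z)) & U)) & ((~X & (V & U)) -> ~W)) -> ((~X & (V & U)) -> ~W)): α-rule — add ((V | ((~Z -> (V <-> ~Z)) & U)) & ((~X & (V & U)) -> ~W)), ~((~X & (V & U)) -> ~W).
((V | ((~Z -> (V <-> ~Z)) & U)) & ((~X & (V & U)) -> ~W)): α-rule — add (V | ((~Z -> (V <-> ~Z)) & U)), ((~X & (V & U)) -> ~W).
~((~X & (V & U)) -> ~W): α-rule — add (~X & (V & U)), ~~W.
(~X & (V & U)): α-rule — add ~X, (V & U).
(V & U): α-rule — add V, U.
(V | ((~Z -> (V <-> ~Z)) & U)): β-rule — branch into V  //  ((~Z -> (V <-> ~Z)) & U).
  branch 1 (add V):
    ((~X & (V & U)) -> ~W): β-rule — branch into ~(~X & (V & U))  //  ~W.
      branch 1.1 (add ~(~X & (V & U))):
        ~(~X & (V & U)): β-rule — branch into ~~X  //  ~(V & U).
          branch 1.1.1 (add ~~X):
            × closes — contains both X and ~X.
          branch 1.1.2 (add ~(V & U)):
            ~(V & U): β-rule — branch into ~V  //  ~U.
              branch 1.1.2.1 (add ~V):
                × closes — contains both V and ~V.
              branch 1.1.2.2 (add ~U):
                × closes — contains both U and ~U.
      branch 1.2 (add ~W):
        × closes — contains both W and ~W.
  branch 2 (add ((~Z -> (V <-> ~Z)) & U)):
    ((~Z -> (V <-> ~Z)) & U): α-rule — add (~Z -> (V <-> ~Z)), U.
    ((~X & (V & U)) -> ~W): β-rule — branch into ~(~X & (V & U))  //  ~W.
      branch 2.1 (add ~(~X & (V & U))):
        (~Z -> (V <-> ~Z)): β-rule — branch into ~~Z  //  (V <-> ~Z).
          branch 2.1.1 (add ~~Z):
            ~(~X & (V & U)): β-rule — branch into ~~X  //  ~(V & U).
              branch 2.1.1.1 (add ~~X):
                × closes — contains both X and ~X.
              branch 2.1.1.2 (add ~(V & U)):
                ~(V & U): β-rule — branch into ~V  //  ~U.
                  branch 2.1.1.2.1 (add ~V):
                    × closes — contains both V and ~V.
                  branch 2.1.1.2.2 (add ~U):
                    × closes — contains both U and ~U.
          branch 2.1.2 (add (V <-> ~Z)):
            ~(~X & (V & U)): β-rule — branch into ~~X  //  ~(V & U).
              branch 2.1.2.1 (add ~~X):
                × closes — contains both X and ~X.
              branch 2.1.2.2 (add ~(V & U)):
                (V <-> ~Z): β-rule — branch into V, ~Z  //  ~V, ~~Z.
                  branch 2.1.2.2.1 (add V, ~Z):
                    ~(V & U): β-rule — branch into ~V  //  ~U.
                      branch 2.1.2.2.1.1 (add ~V):
                        × closes — contains both V and ~V.
                      branch 2.1.2.2.1.2 (add ~U):
                        × closes — contains both U and ~U.
                  branch 2.1.2.2.2 (add ~V, ~~Z):
                    × closes — contains both V and ~V.
      branch 2.2 (add ~W):
        × closes — contains both W and ~W.
All 12 branches close.
Every branch closed; the formula is unsatisfiable.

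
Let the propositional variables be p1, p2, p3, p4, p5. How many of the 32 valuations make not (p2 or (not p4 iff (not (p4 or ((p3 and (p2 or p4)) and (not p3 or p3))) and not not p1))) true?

4

Initial set: {not (p2 or (not p4 iff (not (p4 or ((p3 and (p2 or p4)) and (not p3 or p3))) and not not p1)))}.
not (p2 or (not p4 iff (not (p4 or ((p3 and (p2 or p4)) and (not p3 or p3))) and not not p1))): α-rule — add not p2, not (not p4 iff (not (p4 or ((p3 and (p2 or p4)) and (not p3 or p3))) and not not p1)).
not (not p4 iff (not (p4 or ((p3 and (p2 or p4)) and (not p3 or p3))) and not not p1)): β-rule — branch into not p4, not (not (p4 or ((p3 and (p2 or p4)) and (not p3 or p3))) and not not p1)  //  not not p4, (not (p4 or ((p3 and (p2 or p4)) and (not p3 or p3))) and not not p1).
  branch 1 (add not p4, not (not (p4 or ((p3 and (p2 or p4)) and (not p3 or p3))) and not not p1)):
    not (not (p4 or ((p3 and (p2 or p4)) and (not p3 or p3))) and not not p1): β-rule — branch into not not (p4 or ((p3 and (p2 or p4)) and (not p3 or p3)))  //  not not not p1.
      branch 1.1 (add not not (p4 or ((p3 and (p2 or p4)) and (not p3 or p3)))):
        not not (p4 or ((p3 and (p2 or p4)) and (not p3 or p3))): β-rule — branch into p4  //  ((p3 and (p2 or p4)) and (not p3 or p3)).
          branch 1.1.1 (add p4):
            × closes — contains both p4 and not p4.
          branch 1.1.2 (add ((p3 and (p2 or p4)) and (not p3 or p3))):
            ((p3 and (p2 or p4)) and (not p3 or p3)): α-rule — add (p3 and (p2 or p4)), (not p3 or p3).
            (p3 and (p2 or p4)): α-rule — add p3, (p2 or p4).
            (not p3 or p3): β-rule — branch into not p3  //  p3.
              branch 1.1.2.1 (add not p3):
                × closes — contains both p3 and not p3.
              branch 1.1.2.2 (add p3):
                (p2 or p4): β-rule — branch into p2  //  p4.
                  branch 1.1.2.2.1 (add p2):
                    × closes — contains both p2 and not p2.
                  branch 1.1.2.2.2 (add p4):
                    × closes — contains both p4 and not p4.
      branch 1.2 (add not not not p1):
        not not not p1: drop double negation, giving not p1.
        ○ open, literals {p1=0, p2=0, p4=0}.
  branch 2 (add not not p4, (not (p4 or ((p3 and (p2 or p4)) and (not p3 or p3))) and not not p1)):
    (not (p4 or ((p3 and (p2 or p4)) and (not p3 or p3))) and not not p1): α-rule — add not (p4 or ((p3 and (p2 or p4)) and (not p3 or p3))), not not p1.
    not (p4 or ((p3 and (p2 or p4)) and (not p3 or p3))): α-rule — add not p4, not ((p3 and (p2 or p4)) and (not p3 or p3)).
    × closes — contains both p4 and not p4.
5 branches closed, 1 open.
Each open branch fixes some atoms; the unmentioned ones are free. Counting distinct full assignments: branch {p1=0, p2=0, p4=0} (p3, p5) contributes 4 new. Total: 4.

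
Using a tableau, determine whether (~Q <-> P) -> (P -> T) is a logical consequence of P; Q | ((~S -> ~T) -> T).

Yes

Initial set: {P; (Q | ((~S -> ~T) -> T)); ~((~Q <-> P) -> (P -> T))}.
~((~Q <-> P) -> (P -> T)): α-rule — add (~Q <-> P), ~(P -> T).
~(P -> T): α-rule — add P, ~T.
(Q | ((~S -> ~T) -> T)): β-rule — branch into Q  //  ((~S -> ~T) -> T).
  branch 1 (add Q):
    (~Q <-> P): β-rule — branch into ~Q, P  //  ~~Q, ~P.
      branch 1.1 (add ~Q, P):
        × closes — contains both Q and ~Q.
      branch 1.2 (add ~~Q, ~P):
        × closes — contains both P and ~P.
  branch 2 (add ((~S -> ~T) -> T)):
    (~Q <-> P): β-rule — branch into ~Q, P  //  ~~Q, ~P.
      branch 2.1 (add ~Q, P):
        ((~S -> ~T) -> T): β-rule — branch into ~(~S -> ~T)  //  T.
          branch 2.1.1 (add ~(~S -> ~T)):
            ~(~S -> ~T): α-rule — add ~S, ~~T.
            × closes — contains both T and ~T.
          branch 2.1.2 (add T):
            × closes — contains both T and ~T.
      branch 2.2 (add ~~Q, ~P):
        × closes — contains both P and ~P.
All 5 branches close.
Every branch closed, so the premises entail the conclusion.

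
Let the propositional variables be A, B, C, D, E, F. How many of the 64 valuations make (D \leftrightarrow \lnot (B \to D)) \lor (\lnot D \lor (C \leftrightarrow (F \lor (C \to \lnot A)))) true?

Initial set: {T ((D \leftrightarrow \lnot (B \to D)) \lor (\lnot D \lor (C \leftrightarrow (F \lor (C \to \lnot A)))))}.
T ((D \leftrightarrow \lnot (B \to D)) \lor (\lnot D \lor (C \leftrightarrow (F \lor (C \to \lnot A))))): β-rule — branch into T (D \leftrightarrow \lnot (B \to D))  //  T (\lnot D \lor (C \leftrightarrow (F \lor (C \to \lnot A)))).
  branch 1 (add T (D \leftrightarrow \lnot (B \to D))):
    T (D \leftrightarrow \lnot (B \to D)): β-rule — branch into T D, T \lnot (B \to D)  //  F D, F \lnot (B \to D).
      branch 1.1 (add T D, T \lnot (B \to D)):
        T \lnot (B \to D): α-rule — add T B, F D.
        × closes — contains both D and \lnot D.
      branch 1.2 (add F D, F \lnot (B \to D)):
        F \lnot (B \to D): β-rule — branch into F B  //  T D.
          branch 1.2.1 (add F B):
            ○ open, literals {B=false, D=false}.
          branch 1.2.2 (add T D):
            × closes — contains both D and \lnot D.
  branch 2 (add T (\lnot D \lor (C \leftrightarrow (F \lor (C \to \lnot A))))):
    T (\lnot D \lor (C \leftrightarrow (F \lor (C \to \lnot A)))): β-rule — branch into T \lnot D  //  T (C \leftrightarrow (F \lor (C \to \lnot A))).
      branch 2.1 (add T \lnot D):
        ○ open, literals {D=false}.
      branch 2.2 (add T (C \leftrightarrow (F \lor (C \to \lnot A)))):
        T (C \leftrightarrow (F \lor (C \to \lnot A))): β-rule — branch into T C, T (F \lor (C \to \lnot A))  //  F C, F (F \lor (C \to \lnot A)).
          branch 2.2.1 (add T C, T (F \lor (C \to \lnot A))):
            T (F \lor (C \to \lnot A)): β-rule — branch into T F  //  T (C \to \lnot A).
              branch 2.2.1.1 (add T F):
                ○ open, literals {C=true, F=true}.
              branch 2.2.1.2 (add T (C \to \lnot A)):
                T (C \to \lnot A): β-rule — branch into F C  //  T \lnot A.
                  branch 2.2.1.2.1 (add F C):
                    × closes — contains both C and \lnot C.
                  branch 2.2.1.2.2 (add T \lnot A):
                    ○ open, literals {A=false, C=true}.
          branch 2.2.2 (add F C, F (F \lor (C \to \lnot A))):
            F (F \lor (C \to \lnot A)): α-rule — add F F, F (C \to \lnot A).
            F (C \to \lnot A): α-rule — add T C, F \lnot A.
            × closes — contains both C and \lnot C.
4 branches closed, 4 open.
Each open branch fixes some atoms; the unmentioned ones are free. Counting distinct full assignments: branch {B=false, D=false} (A, C, E, F) contributes 16 new; branch {D=false} (A, B, C, E, F) contributes 16 new; branch {C=true, F=true} (A, B, D, E) contributes 8 new; branch {A=false, C=true} (B, D, E, F) contributes 4 new. Total: 44.

44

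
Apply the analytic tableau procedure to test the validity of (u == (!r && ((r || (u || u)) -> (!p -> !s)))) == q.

Assume the negation and expand:
Initial set: {!((u == (!r && ((r || (u || u)) -> (!p -> !s)))) == q)}.
!((u == (!r && ((r || (u || u)) -> (!p -> !s)))) == q): β-rule — branch into (u == (!r && ((r || (u || u)) -> (!p -> !s)))), !q  //  !(u == (!r && ((r || (u || u)) -> (!p -> !s)))), q.
  branch 1 (add (u == (!r && ((r || (u || u)) -> (!p -> !s)))), !q):
    (u == (!r && ((r || (u || u)) -> (!p -> !s)))): β-rule — branch into u, (!r && ((r || (u || u)) -> (!p -> !s)))  //  !u, !(!r && ((r || (u || u)) -> (!p -> !s))).
      branch 1.1 (add u, (!r && ((r || (u || u)) -> (!p -> !s)))):
        (!r && ((r || (u || u)) -> (!p -> !s))): α-rule — add !r, ((r || (u || u)) -> (!p -> !s)).
        ((r || (u || u)) -> (!p -> !s)): β-rule — branch into !(r || (u || u))  //  (!p -> !s).
          branch 1.1.1 (add !(r || (u || u))):
            !(r || (u || u)): α-rule — add !r, !(u || u).
            !(u || u): α-rule — add !u, !u.
            × closes — contains both u and !u.
          branch 1.1.2 (add (!p -> !s)):
            (!p -> !s): β-rule — branch into !!p  //  !s.
              branch 1.1.2.1 (add !!p):
                ○ open, literals {p=true, q=false, r=false, u=true}.
              branch 1.1.2.2 (add !s):
                ○ open, literals {q=false, r=false, s=false, u=true}.
      branch 1.2 (add !u, !(!r && ((r || (u || u)) -> (!p -> !s)))):
        !(!r && ((r || (u || u)) -> (!p -> !s))): β-rule — branch into !!r  //  !((r || (u || u)) -> (!p -> !s)).
          branch 1.2.1 (add !!r):
            ○ open, literals {q=false, r=true, u=false}.
          branch 1.2.2 (add !((r || (u || u)) -> (!p -> !s))):
            !((r || (u || u)) -> (!p -> !s)): α-rule — add (r || (u || u)), !(!p -> !s).
            !(!p -> !s): α-rule — add !p, !!s.
            (r || (u || u)): β-rule — branch into r  //  (u || u).
              branch 1.2.2.1 (add r):
                ○ open, literals {p=false, q=false, r=true, s=true, u=false}.
              branch 1.2.2.2 (add (u || u)):
                (u || u): β-rule — branch into u  //  u.
                  branch 1.2.2.2.1 (add u):
                    × closes — contains both u and !u.
                  branch 1.2.2.2.2 (add u):
                    × closes — contains both u and !u.
  branch 2 (add !(u == (!r && ((r || (u || u)) -> (!p -> !s)))), q):
    !(u == (!r && ((r || (u || u)) -> (!p -> !s)))): β-rule — branch into u, !(!r && ((r || (u || u)) -> (!p -> !s)))  //  !u, (!r && ((r || (u || u)) -> (!p -> !s))).
      branch 2.1 (add u, !(!r && ((r || (u || u)) -> (!p -> !s)))):
        !(!r && ((r || (u || u)) -> (!p -> !s))): β-rule — branch into !!r  //  !((r || (u || u)) -> (!p -> !s)).
          branch 2.1.1 (add !!r):
            ○ open, literals {q=true, r=true, u=true}.
          branch 2.1.2 (add !((r || (u || u)) -> (!p -> !s))):
            !((r || (u || u)) -> (!p -> !s)): α-rule — add (r || (u || u)), !(!p -> !s).
            !(!p -> !s): α-rule — add !p, !!s.
            (r || (u || u)): β-rule — branch into r  //  (u || u).
              branch 2.1.2.1 (add r):
                ○ open, literals {p=false, q=true, r=true, s=true, u=true}.
              branch 2.1.2.2 (add (u || u)):
                (u || u): β-rule — branch into u  //  u.
                  branch 2.1.2.2.1 (add u):
                    ○ open, literals {p=false, q=true, s=true, u=true}.
                  branch 2.1.2.2.2 (add u):
                    ○ open, literals {p=false, q=true, s=true, u=true}.
      branch 2.2 (add !u, (!r && ((r || (u || u)) -> (!p -> !s)))):
        (!r && ((r || (u || u)) -> (!p -> !s))): α-rule — add !r, ((r || (u || u)) -> (!p -> !s)).
        ((r || (u || u)) -> (!p -> !s)): β-rule — branch into !(r || (u || u))  //  (!p -> !s).
          branch 2.2.1 (add !(r || (u || u))):
            !(r || (u || u)): α-rule — add !r, !(u || u).
            !(u || u): α-rule — add !u, !u.
            ○ open, literals {q=true, r=false, u=false}.
          branch 2.2.2 (add (!p -> !s)):
            (!p -> !s): β-rule — branch into !!p  //  !s.
              branch 2.2.2.1 (add !!p):
                ○ open, literals {p=true, q=true, r=false, u=false}.
              branch 2.2.2.2 (add !s):
                ○ open, literals {q=true, r=false, s=false, u=false}.
3 branches closed, 11 open.
An open branch gives a countermodel: p=true, q=false, r=false, u=true (unmentioned atoms arbitrary); under it the original formula is false.

Not valid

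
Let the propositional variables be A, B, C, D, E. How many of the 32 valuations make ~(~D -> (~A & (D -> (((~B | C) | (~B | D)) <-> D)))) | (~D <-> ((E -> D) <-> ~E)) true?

Initial set: {T (~(~D -> (~A & (D -> (((~B | C) | (~B | D)) <-> D)))) | (~D <-> ((E -> D) <-> ~E)))}.
T (~(~D -> (~A & (D -> (((~B | C) | (~B | D)) <-> D)))) | (~D <-> ((E -> D) <-> ~E))): β-rule — branch into T ~(~D -> (~A & (D -> (((~B | C) | (~B | D)) <-> D))))  //  T (~D <-> ((E -> D) <-> ~E)).
  branch 1 (add T ~(~D -> (~A & (D -> (((~B | C) | (~B | D)) <-> D))))):
    T ~(~D -> (~A & (D -> (((~B | C) | (~B | D)) <-> D)))): α-rule — add T ~D, F (~A & (D -> (((~B | C) | (~B | D)) <-> D))).
    F (~A & (D -> (((~B | C) | (~B | D)) <-> D))): β-rule — branch into F ~A  //  F (D -> (((~B | C) | (~B | D)) <-> D)).
      branch 1.1 (add F ~A):
        ○ open, literals {A=T, D=F}.
      branch 1.2 (add F (D -> (((~B | C) | (~B | D)) <-> D))):
        F (D -> (((~B | C) | (~B | D)) <-> D)): α-rule — add T D, F (((~B | C) | (~B | D)) <-> D).
        × closes — contains both D and ~D.
  branch 2 (add T (~D <-> ((E -> D) <-> ~E))):
    T (~D <-> ((E -> D) <-> ~E)): β-rule — branch into T ~D, T ((E -> D) <-> ~E)  //  F ~D, F ((E -> D) <-> ~E).
      branch 2.1 (add T ~D, T ((E -> D) <-> ~E)):
        T ((E -> D) <-> ~E): β-rule — branch into T (E -> D), T ~E  //  F (E -> D), F ~E.
          branch 2.1.1 (add T (E -> D), T ~E):
            T (E -> D): β-rule — branch into F E  //  T D.
              branch 2.1.1.1 (add F E):
                ○ open, literals {D=F, E=F}.
              branch 2.1.1.2 (add T D):
                × closes — contains both D and ~D.
          branch 2.1.2 (add F (E -> D), F ~E):
            F (E -> D): α-rule — add T E, F D.
            ○ open, literals {D=F, E=T}.
      branch 2.2 (add F ~D, F ((E -> D) <-> ~E)):
        F ((E -> D) <-> ~E): β-rule — branch into T (E -> D), F ~E  //  F (E -> D), T ~E.
          branch 2.2.1 (add T (E -> D), F ~E):
            T (E -> D): β-rule — branch into F E  //  T D.
              branch 2.2.1.1 (add F E):
                × closes — contains both E and ~E.
              branch 2.2.1.2 (add T D):
                ○ open, literals {D=T, E=T}.
          branch 2.2.2 (add F (E -> D), T ~E):
            F (E -> D): α-rule — add T E, F D.
            × closes — contains both E and ~E.
4 branches closed, 4 open.
Each open branch fixes some atoms; the unmentioned ones are free. Counting distinct full assignments: branch {A=T, D=F} (B, C, E) contributes 8 new; branch {D=F, E=F} (A, B, C) contributes 4 new; branch {D=F, E=T} (A, B, C) contributes 4 new; branch {D=T, E=T} (A, B, C) contributes 8 new. Total: 24.

24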